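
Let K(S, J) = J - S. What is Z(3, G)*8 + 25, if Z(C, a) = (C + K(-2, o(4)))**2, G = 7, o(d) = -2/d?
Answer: 187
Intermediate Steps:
Z(C, a) = (3/2 + C)**2 (Z(C, a) = (C + (-2/4 - 1*(-2)))**2 = (C + (-2*1/4 + 2))**2 = (C + (-1/2 + 2))**2 = (C + 3/2)**2 = (3/2 + C)**2)
Z(3, G)*8 + 25 = ((3 + 2*3)**2/4)*8 + 25 = ((3 + 6)**2/4)*8 + 25 = ((1/4)*9**2)*8 + 25 = ((1/4)*81)*8 + 25 = (81/4)*8 + 25 = 162 + 25 = 187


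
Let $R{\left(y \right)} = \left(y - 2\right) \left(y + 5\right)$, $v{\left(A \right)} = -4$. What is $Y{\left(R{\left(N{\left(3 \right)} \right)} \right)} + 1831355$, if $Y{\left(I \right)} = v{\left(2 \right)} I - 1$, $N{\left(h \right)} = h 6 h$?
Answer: $1819082$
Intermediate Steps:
$N{\left(h \right)} = 6 h^{2}$ ($N{\left(h \right)} = 6 h h = 6 h^{2}$)
$R{\left(y \right)} = \left(-2 + y\right) \left(5 + y\right)$
$Y{\left(I \right)} = -1 - 4 I$ ($Y{\left(I \right)} = - 4 I - 1 = -1 - 4 I$)
$Y{\left(R{\left(N{\left(3 \right)} \right)} \right)} + 1831355 = \left(-1 - 4 \left(-10 + \left(6 \cdot 3^{2}\right)^{2} + 3 \cdot 6 \cdot 3^{2}\right)\right) + 1831355 = \left(-1 - 4 \left(-10 + \left(6 \cdot 9\right)^{2} + 3 \cdot 6 \cdot 9\right)\right) + 1831355 = \left(-1 - 4 \left(-10 + 54^{2} + 3 \cdot 54\right)\right) + 1831355 = \left(-1 - 4 \left(-10 + 2916 + 162\right)\right) + 1831355 = \left(-1 - 12272\right) + 1831355 = -12273 + 1831355 = 1819082$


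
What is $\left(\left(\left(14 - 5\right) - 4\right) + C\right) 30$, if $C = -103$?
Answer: $-2940$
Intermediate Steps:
$\left(\left(\left(14 - 5\right) - 4\right) + C\right) 30 = \left(\left(\left(14 - 5\right) - 4\right) - 103\right) 30 = \left(\left(9 - 4\right) - 103\right) 30 = \left(5 - 103\right) 30 = \left(-98\right) 30 = -2940$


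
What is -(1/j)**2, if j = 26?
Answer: -1/676 ≈ -0.0014793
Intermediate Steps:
-(1/j)**2 = -(1/26)**2 = -1*1/676 = -1/676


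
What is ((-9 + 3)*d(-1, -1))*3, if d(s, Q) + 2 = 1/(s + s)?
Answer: 45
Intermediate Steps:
d(s, Q) = -2 + 1/(2*s) (d(s, Q) = -2 + 1/(s + s) = -2 + 1/(2*s))
((-9 + 3)*d(-1, -1))*3 = ((-9 + 3)*(-2 + (½)/(-1)))*3 = -6*(-2 + (½)*(-1))*3 = -6*(-2 - ½)*3 = -6*(-5/2)*3 = 15*3 = 45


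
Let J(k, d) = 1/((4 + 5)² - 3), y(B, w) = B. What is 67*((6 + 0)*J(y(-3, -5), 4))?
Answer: 67/13 ≈ 5.1538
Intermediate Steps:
J(k, d) = 1/78 (J(k, d) = 1/(9² - 3) = 1/(81 - 3) = 1/78)
67*((6 + 0)*J(y(-3, -5), 4)) = 67*((6 + 0)*(1/78)) = 67*(6*(1/78)) = 67*(1/13) = 67/13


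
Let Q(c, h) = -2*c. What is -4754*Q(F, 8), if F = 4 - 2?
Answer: 19016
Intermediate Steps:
F = 2
-4754*Q(F, 8) = -(-9508)*2 = -4754*(-4) = 19016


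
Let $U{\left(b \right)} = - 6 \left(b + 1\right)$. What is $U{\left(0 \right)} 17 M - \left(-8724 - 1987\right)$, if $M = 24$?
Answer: $8263$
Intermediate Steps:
$U{\left(b \right)} = -6 - 6 b$ ($U{\left(b \right)} = - 6 \left(1 + b\right) = -6 - 6 b$)
$U{\left(0 \right)} 17 M - \left(-8724 - 1987\right) = \left(-6 - 0\right) 17 \cdot 24 - \left(-8724 - 1987\right) = \left(-6 + 0\right) 17 \cdot 24 - \left(-8724 - 1987\right) = \left(-6\right) 17 \cdot 24 - -10711 = \left(-102\right) 24 + 10711 = -2448 + 10711 = 8263$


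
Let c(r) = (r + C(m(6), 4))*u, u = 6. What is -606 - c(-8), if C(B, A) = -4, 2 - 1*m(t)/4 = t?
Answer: -534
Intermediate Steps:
m(t) = 8 - 4*t
c(r) = -24 + 6*r (c(r) = (r - 4)*6 = (-4 + r)*6 = -24 + 6*r)
-606 - c(-8) = -606 - (-24 + 6*(-8)) = -606 - (-24 - 48) = -606 - 1*(-72) = -606 + 72 = -534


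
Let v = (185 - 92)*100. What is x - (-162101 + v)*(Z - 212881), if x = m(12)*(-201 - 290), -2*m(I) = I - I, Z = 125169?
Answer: -13402481312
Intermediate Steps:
v = 9300 (v = 93*100 = 9300)
m(I) = 0 (m(I) = -(I - I)/2 = -1/2*0 = 0)
x = 0 (x = 0*(-201 - 290) = 0*(-491) = 0)
x - (-162101 + v)*(Z - 212881) = 0 - (-162101 + 9300)*(125169 - 212881) = 0 - (-152801)*(-87712) = 0 - 1*13402481312 = 0 - 13402481312 = -13402481312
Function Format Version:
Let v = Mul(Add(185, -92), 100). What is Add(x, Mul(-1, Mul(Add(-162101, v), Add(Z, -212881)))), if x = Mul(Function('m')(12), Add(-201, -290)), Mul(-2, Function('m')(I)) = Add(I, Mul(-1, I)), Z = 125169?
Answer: -13402481312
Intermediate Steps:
v = 9300 (v = Mul(93, 100) = 9300)
Function('m')(I) = 0 (Function('m')(I) = Mul(Rational(-1, 2), Add(I, Mul(-1, I))) = Mul(Rational(-1, 2), 0) = 0)
x = 0 (x = Mul(0, Add(-201, -290)) = Mul(0, -491) = 0)
Add(x, Mul(-1, Mul(Add(-162101, v), Add(Z, -212881)))) = Add(0, Mul(-1, Mul(Add(-162101, 9300), Add(125169, -212881)))) = Add(0, Mul(-1, Mul(-152801, -87712))) = Add(0, Mul(-1, 13402481312)) = Add(0, -13402481312) = -13402481312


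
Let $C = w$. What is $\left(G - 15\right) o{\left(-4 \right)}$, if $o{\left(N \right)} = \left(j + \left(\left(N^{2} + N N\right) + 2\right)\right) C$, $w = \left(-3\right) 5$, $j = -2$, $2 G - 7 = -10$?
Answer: $7920$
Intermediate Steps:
$G = - \frac{3}{2}$ ($G = \frac{7}{2} + \frac{1}{2} \left(-10\right) = \frac{7}{2} - 5 = - \frac{3}{2} \approx -1.5$)
$w = -15$
$C = -15$
$o{\left(N \right)} = - 30 N^{2}$ ($o{\left(N \right)} = \left(-2 + \left(\left(N^{2} + N N\right) + 2\right)\right) \left(-15\right) = \left(-2 + \left(\left(N^{2} + N^{2}\right) + 2\right)\right) \left(-15\right) = \left(-2 + \left(2 N^{2} + 2\right)\right) \left(-15\right) = \left(-2 + \left(2 + 2 N^{2}\right)\right) \left(-15\right) = 2 N^{2} \left(-15\right) = - 30 N^{2}$)
$\left(G - 15\right) o{\left(-4 \right)} = \left(- \frac{3}{2} - 15\right) \left(- 30 \left(-4\right)^{2}\right) = - \frac{33 \left(\left(-30\right) 16\right)}{2} = \left(- \frac{33}{2}\right) \left(-480\right) = 7920$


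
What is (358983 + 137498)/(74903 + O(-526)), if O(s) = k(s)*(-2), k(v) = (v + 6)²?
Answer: -496481/465897 ≈ -1.0656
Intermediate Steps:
k(v) = (6 + v)²
O(s) = -2*(6 + s)² (O(s) = (6 + s)²*(-2) = -2*(6 + s)²)
(358983 + 137498)/(74903 + O(-526)) = (358983 + 137498)/(74903 - 2*(6 - 526)²) = 496481/(74903 - 2*(-520)²) = 496481/(74903 - 2*270400) = 496481/(74903 - 540800) = 496481/(-465897) = 496481*(-1/465897) = -496481/465897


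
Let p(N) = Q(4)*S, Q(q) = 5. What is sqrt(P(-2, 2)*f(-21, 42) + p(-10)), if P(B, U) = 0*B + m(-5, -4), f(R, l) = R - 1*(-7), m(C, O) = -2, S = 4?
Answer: 4*sqrt(3) ≈ 6.9282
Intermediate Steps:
f(R, l) = 7 + R (f(R, l) = R + 7 = 7 + R)
P(B, U) = -2 (P(B, U) = 0*B - 2 = 0 - 2 = -2)
p(N) = 20 (p(N) = 5*4 = 20)
sqrt(P(-2, 2)*f(-21, 42) + p(-10)) = sqrt(-2*(7 - 21) + 20) = sqrt(-2*(-14) + 20) = sqrt(28 + 20) = sqrt(48) = 4*sqrt(3)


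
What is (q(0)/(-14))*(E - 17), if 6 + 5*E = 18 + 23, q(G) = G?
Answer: 0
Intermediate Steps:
E = 7 (E = -6/5 + (18 + 23)/5 = -6/5 + (1/5)*41 = -6/5 + 41/5 = 7)
(q(0)/(-14))*(E - 17) = (0/(-14))*(7 - 17) = (0*(-1/14))*(-10) = 0*(-10) = 0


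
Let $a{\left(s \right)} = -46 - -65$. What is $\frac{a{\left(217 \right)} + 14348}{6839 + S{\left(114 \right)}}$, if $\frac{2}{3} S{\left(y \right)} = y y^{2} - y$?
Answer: $\frac{14367}{2228984} \approx 0.0064455$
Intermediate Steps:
$a{\left(s \right)} = 19$ ($a{\left(s \right)} = -46 + 65 = 19$)
$S{\left(y \right)} = - \frac{3 y}{2} + \frac{3 y^{3}}{2}$ ($S{\left(y \right)} = \frac{3 \left(y y^{2} - y\right)}{2} = \frac{3 \left(y^{3} - y\right)}{2} = - \frac{3 y}{2} + \frac{3 y^{3}}{2}$)
$\frac{a{\left(217 \right)} + 14348}{6839 + S{\left(114 \right)}} = \frac{19 + 14348}{6839 + \frac{3}{2} \cdot 114 \left(-1 + 114^{2}\right)} = \frac{14367}{6839 + \frac{3}{2} \cdot 114 \left(-1 + 12996\right)} = \frac{14367}{6839 + \frac{3}{2} \cdot 114 \cdot 12995} = \frac{14367}{6839 + 2222145} = \frac{14367}{2228984}$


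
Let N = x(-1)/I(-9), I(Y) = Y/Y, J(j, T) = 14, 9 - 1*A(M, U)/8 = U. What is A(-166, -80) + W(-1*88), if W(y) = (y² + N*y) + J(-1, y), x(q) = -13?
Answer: 9614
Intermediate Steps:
A(M, U) = 72 - 8*U
I(Y) = 1
N = -13 (N = -13/1 = -13*1 = -13)
W(y) = 14 + y² - 13*y (W(y) = (y² - 13*y) + 14 = 14 + y² - 13*y)
A(-166, -80) + W(-1*88) = (72 - 8*(-80)) + (14 + (-1*88)² - (-13)*88) = (72 + 640) + (14 + (-88)² - 13*(-88)) = 712 + (14 + 7744 + 1144) = 712 + 8902 = 9614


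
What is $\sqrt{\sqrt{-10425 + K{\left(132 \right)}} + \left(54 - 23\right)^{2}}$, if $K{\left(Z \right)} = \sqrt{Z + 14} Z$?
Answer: $\sqrt{961 + i \sqrt{3} \sqrt{3475 - 44 \sqrt{146}}} \approx 31.037 + 1.5138 i$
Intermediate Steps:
$K{\left(Z \right)} = Z \sqrt{14 + Z}$ ($K{\left(Z \right)} = \sqrt{14 + Z} Z = Z \sqrt{14 + Z}$)
$\sqrt{\sqrt{-10425 + K{\left(132 \right)}} + \left(54 - 23\right)^{2}} = \sqrt{\sqrt{-10425 + 132 \sqrt{14 + 132}} + \left(54 - 23\right)^{2}} = \sqrt{\sqrt{-10425 + 132 \sqrt{146}} + 31^{2}} = \sqrt{\sqrt{-10425 + 132 \sqrt{146}} + 961} = \sqrt{961 + \sqrt{-10425 + 132 \sqrt{146}}}$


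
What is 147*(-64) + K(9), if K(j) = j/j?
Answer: -9407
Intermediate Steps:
K(j) = 1
147*(-64) + K(9) = 147*(-64) + 1 = -9408 + 1 = -9407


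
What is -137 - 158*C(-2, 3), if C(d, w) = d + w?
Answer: -295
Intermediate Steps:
-137 - 158*C(-2, 3) = -137 - 158*(-2 + 3) = -137 - 158*1 = -137 - 158 = -295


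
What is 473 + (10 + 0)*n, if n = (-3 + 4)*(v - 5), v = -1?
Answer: 413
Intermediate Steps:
n = -6 (n = (-3 + 4)*(-1 - 5) = 1*(-6) = -6)
473 + (10 + 0)*n = 473 + (10 + 0)*(-6) = 473 + 10*(-6) = 473 - 60 = 413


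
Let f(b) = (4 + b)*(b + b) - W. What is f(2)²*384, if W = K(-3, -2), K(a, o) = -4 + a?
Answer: 369024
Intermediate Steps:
W = -7 (W = -4 - 3 = -7)
f(b) = 7 + 2*b*(4 + b) (f(b) = (4 + b)*(b + b) - 1*(-7) = (4 + b)*(2*b) + 7 = 2*b*(4 + b) + 7 = 7 + 2*b*(4 + b))
f(2)²*384 = (7 + 2*2² + 8*2)²*384 = (7 + 2*4 + 16)²*384 = (7 + 8 + 16)²*384 = 31²*384 = 961*384 = 369024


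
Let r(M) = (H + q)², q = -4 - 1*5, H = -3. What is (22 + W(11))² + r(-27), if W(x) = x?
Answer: 1233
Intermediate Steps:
q = -9 (q = -4 - 5 = -9)
r(M) = 144 (r(M) = (-3 - 9)² = (-12)² = 144)
(22 + W(11))² + r(-27) = (22 + 11)² + 144 = 33² + 144 = 1089 + 144 = 1233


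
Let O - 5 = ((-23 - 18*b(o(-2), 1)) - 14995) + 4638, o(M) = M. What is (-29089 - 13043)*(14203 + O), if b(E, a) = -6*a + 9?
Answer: -159006168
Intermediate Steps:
b(E, a) = 9 - 6*a
O = -10429 (O = 5 + (((-23 - 18*(9 - 6*1)) - 14995) + 4638) = 5 + (((-23 - 18*(9 - 6)) - 14995) + 4638) = 5 + (((-23 - 18*3) - 14995) + 4638) = 5 + (((-23 - 54) - 14995) + 4638) = 5 + ((-77 - 14995) + 4638) = 5 + (-15072 + 4638) = 5 - 10434 = -10429)
(-29089 - 13043)*(14203 + O) = (-29089 - 13043)*(14203 - 10429) = -42132*3774 = -159006168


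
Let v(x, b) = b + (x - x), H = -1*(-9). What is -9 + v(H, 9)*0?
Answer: -9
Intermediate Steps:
H = 9
v(x, b) = b (v(x, b) = b + 0 = b)
-9 + v(H, 9)*0 = -9 + 9*0 = -9 + 0 = -9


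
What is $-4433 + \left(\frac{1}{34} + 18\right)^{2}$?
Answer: $- \frac{4748779}{1156} \approx -4107.9$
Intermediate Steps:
$-4433 + \left(\frac{1}{34} + 18\right)^{2} = -4433 + \left(\frac{613}{34}\right)^{2} = -4433 + \frac{375769}{1156} = - \frac{4748779}{1156}$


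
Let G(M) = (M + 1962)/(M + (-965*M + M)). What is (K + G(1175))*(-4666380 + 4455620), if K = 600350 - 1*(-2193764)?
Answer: -133268178005734376/226305 ≈ -5.8889e+11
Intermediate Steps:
G(M) = -(1962 + M)/(963*M) (G(M) = (1962 + M)/(M - 964*M) = (1962 + M)/((-963*M)) = (1962 + M)*(-1/(963*M)) = -(1962 + M)/(963*M))
K = 2794114 (K = 600350 + 2193764 = 2794114)
(K + G(1175))*(-4666380 + 4455620) = (2794114 + (1/963)*(-1962 - 1*1175)/1175)*(-4666380 + 4455620) = (2794114 + (1/963)*(1/1175)*(-1962 - 1175))*(-210760) = (2794114 + (1/963)*(1/1175)*(-3137))*(-210760) = (2794114 - 3137/1131525)*(-210760) = (3161609840713/1131525)*(-210760) = -133268178005734376/226305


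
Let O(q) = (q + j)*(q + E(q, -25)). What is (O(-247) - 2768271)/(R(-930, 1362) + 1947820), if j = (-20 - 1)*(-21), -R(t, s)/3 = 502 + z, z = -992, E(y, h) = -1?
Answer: -2816383/1949290 ≈ -1.4448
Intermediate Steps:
R(t, s) = 1470 (R(t, s) = -3*(502 - 992) = -3*(-490) = 1470)
j = 441 (j = -21*(-21) = 441)
O(q) = (-1 + q)*(441 + q) (O(q) = (q + 441)*(q - 1) = (441 + q)*(-1 + q) = (-1 + q)*(441 + q))
(O(-247) - 2768271)/(R(-930, 1362) + 1947820) = ((-441 + (-247)² + 440*(-247)) - 2768271)/(1470 + 1947820) = ((-441 + 61009 - 108680) - 2768271)/1949290 = (-48112 - 2768271)*(1/1949290) = -2816383*1/1949290 = -2816383/1949290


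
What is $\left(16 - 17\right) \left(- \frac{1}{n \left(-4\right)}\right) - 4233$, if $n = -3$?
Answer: $- \frac{50795}{12} \approx -4232.9$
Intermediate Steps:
$\left(16 - 17\right) \left(- \frac{1}{n \left(-4\right)}\right) - 4233 = \left(16 - 17\right) \left(- \frac{1}{\left(-3\right) \left(-4\right)}\right) - 4233 = - \frac{-1}{12} - 4233 = \left(-1\right) \left(- \frac{1}{12}\right) - 4233 = \frac{1}{12} - 4233 = - \frac{50795}{12}$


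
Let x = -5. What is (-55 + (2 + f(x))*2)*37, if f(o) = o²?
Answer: -37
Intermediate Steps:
(-55 + (2 + f(x))*2)*37 = (-55 + (2 + (-5)²)*2)*37 = (-55 + (2 + 25)*2)*37 = (-55 + 27*2)*37 = (-55 + 54)*37 = -1*37 = -37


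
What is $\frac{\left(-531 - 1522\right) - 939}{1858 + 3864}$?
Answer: $- \frac{1496}{2861} \approx -0.52289$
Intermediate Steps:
$\frac{\left(-531 - 1522\right) - 939}{1858 + 3864} = \frac{-2053 - 939}{5722} = \left(-2992\right) \frac{1}{5722} = - \frac{1496}{2861}$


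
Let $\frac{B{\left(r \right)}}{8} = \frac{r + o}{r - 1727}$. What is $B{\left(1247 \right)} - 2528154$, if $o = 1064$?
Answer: $- \frac{151691551}{60} \approx -2.5282 \cdot 10^{6}$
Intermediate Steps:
$B{\left(r \right)} = \frac{8 \left(1064 + r\right)}{-1727 + r}$ ($B{\left(r \right)} = 8 \frac{r + 1064}{r - 1727} = 8 \frac{1064 + r}{-1727 + r} = \frac{8 \left(1064 + r\right)}{-1727 + r}$)
$B{\left(1247 \right)} - 2528154 = \frac{8 \left(1064 + 1247\right)}{-1727 + 1247} - 2528154 = 8 \frac{1}{-480} \cdot 2311 - 2528154 = 8 \left(- \frac{1}{480}\right) 2311 - 2528154 = - \frac{2311}{60} - 2528154 = - \frac{151691551}{60}$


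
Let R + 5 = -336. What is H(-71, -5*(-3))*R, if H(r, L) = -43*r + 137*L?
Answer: -1741828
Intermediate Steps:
R = -341 (R = -5 - 336 = -341)
H(-71, -5*(-3))*R = (-43*(-71) + 137*(-5*(-3)))*(-341) = (3053 + 137*15)*(-341) = (3053 + 2055)*(-341) = 5108*(-341) = -1741828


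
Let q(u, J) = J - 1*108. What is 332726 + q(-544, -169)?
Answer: 332449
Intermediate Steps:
q(u, J) = -108 + J (q(u, J) = J - 108 = -108 + J)
332726 + q(-544, -169) = 332726 + (-108 - 169) = 332726 - 277 = 332449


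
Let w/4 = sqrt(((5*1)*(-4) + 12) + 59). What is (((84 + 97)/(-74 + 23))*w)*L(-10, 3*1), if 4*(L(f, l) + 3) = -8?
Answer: 3620*sqrt(51)/51 ≈ 506.90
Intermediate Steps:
L(f, l) = -5 (L(f, l) = -3 + (1/4)*(-8) = -3 - 2 = -5)
w = 4*sqrt(51) (w = 4*sqrt(((5*1)*(-4) + 12) + 59) = 4*sqrt((5*(-4) + 12) + 59) = 4*sqrt((-20 + 12) + 59) = 4*sqrt(-8 + 59) = 4*sqrt(51) ≈ 28.566)
(((84 + 97)/(-74 + 23))*w)*L(-10, 3*1) = (((84 + 97)/(-74 + 23))*(4*sqrt(51)))*(-5) = ((181/(-51))*(4*sqrt(51)))*(-5) = ((181*(-1/51))*(4*sqrt(51)))*(-5) = -724*sqrt(51)/51*(-5) = 3620*sqrt(51)/51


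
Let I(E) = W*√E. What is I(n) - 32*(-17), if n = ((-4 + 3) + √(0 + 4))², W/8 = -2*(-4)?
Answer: 608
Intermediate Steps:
W = 64 (W = 8*(-2*(-4)) = 8*8 = 64)
n = 1 (n = (-1 + √4)² = (-1 + 2)² = 1² = 1)
I(E) = 64*√E
I(n) - 32*(-17) = 64*√1 - 32*(-17) = 64*1 + 544 = 64 + 544 = 608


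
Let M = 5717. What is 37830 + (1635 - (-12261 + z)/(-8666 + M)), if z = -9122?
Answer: 116360902/2949 ≈ 39458.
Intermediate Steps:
37830 + (1635 - (-12261 + z)/(-8666 + M)) = 37830 + (1635 - (-12261 - 9122)/(-8666 + 5717)) = 37830 + (1635 - (-21383)/(-2949)) = 37830 + (1635 - (-21383)*(-1)/2949) = 37830 + (1635 - 1*21383/2949) = 37830 + (1635 - 21383/2949) = 37830 + 4800232/2949 = 116360902/2949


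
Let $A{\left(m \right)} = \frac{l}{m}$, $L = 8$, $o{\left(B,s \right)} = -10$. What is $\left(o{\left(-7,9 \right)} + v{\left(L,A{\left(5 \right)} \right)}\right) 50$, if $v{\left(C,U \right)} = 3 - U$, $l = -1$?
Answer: $-340$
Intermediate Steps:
$A{\left(m \right)} = - \frac{1}{m}$
$\left(o{\left(-7,9 \right)} + v{\left(L,A{\left(5 \right)} \right)}\right) 50 = \left(-10 + \left(3 - - \frac{1}{5}\right)\right) 50 = \left(-10 + \left(3 + \frac{1}{5}\right)\right) 50 = \left(-10 + \frac{16}{5}\right) 50 = \left(- \frac{34}{5}\right) 50 = -340$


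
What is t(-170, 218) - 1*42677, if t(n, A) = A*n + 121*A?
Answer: -53359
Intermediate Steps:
t(n, A) = 121*A + A*n
t(-170, 218) - 1*42677 = 218*(121 - 170) - 1*42677 = 218*(-49) - 42677 = -10682 - 42677 = -53359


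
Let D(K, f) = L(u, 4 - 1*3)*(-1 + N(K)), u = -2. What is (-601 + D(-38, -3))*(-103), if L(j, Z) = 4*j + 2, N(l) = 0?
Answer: 61285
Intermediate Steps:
L(j, Z) = 2 + 4*j
D(K, f) = 6 (D(K, f) = (2 + 4*(-2))*(-1 + 0) = (2 - 8)*(-1) = -6*(-1) = 6)
(-601 + D(-38, -3))*(-103) = (-601 + 6)*(-103) = -595*(-103) = 61285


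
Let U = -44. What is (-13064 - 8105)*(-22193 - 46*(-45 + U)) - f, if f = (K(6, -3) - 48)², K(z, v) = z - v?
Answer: 383136210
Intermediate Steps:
f = 1521 (f = ((6 - 1*(-3)) - 48)² = ((6 + 3) - 48)² = (9 - 48)² = (-39)² = 1521)
(-13064 - 8105)*(-22193 - 46*(-45 + U)) - f = (-13064 - 8105)*(-22193 - 46*(-45 - 44)) - 1*1521 = -21169*(-22193 - 46*(-89)) - 1521 = -21169*(-22193 + 4094) - 1521 = -21169*(-18099) - 1521 = 383137731 - 1521 = 383136210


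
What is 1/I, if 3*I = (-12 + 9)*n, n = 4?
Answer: -¼ ≈ -0.25000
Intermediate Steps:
I = -4 (I = ((-12 + 9)*4)/3 = (-3*4)/3 = (⅓)*(-12) = -4)
1/I = 1/(-4) = -¼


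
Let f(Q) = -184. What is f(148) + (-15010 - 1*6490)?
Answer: -21684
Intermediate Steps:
f(148) + (-15010 - 1*6490) = -184 + (-15010 - 1*6490) = -184 + (-15010 - 6490) = -184 - 21500 = -21684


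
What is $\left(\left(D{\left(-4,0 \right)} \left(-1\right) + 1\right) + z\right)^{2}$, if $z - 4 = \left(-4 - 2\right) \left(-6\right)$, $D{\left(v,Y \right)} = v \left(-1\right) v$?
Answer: $3249$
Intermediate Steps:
$D{\left(v,Y \right)} = - v^{2}$ ($D{\left(v,Y \right)} = - v v = - v^{2}$)
$z = 40$ ($z = 4 + \left(-4 - 2\right) \left(-6\right) = 4 - -36 = 4 + 36 = 40$)
$\left(\left(D{\left(-4,0 \right)} \left(-1\right) + 1\right) + z\right)^{2} = \left(\left(- \left(-4\right)^{2} \left(-1\right) + 1\right) + 40\right)^{2} = \left(\left(\left(-1\right) 16 \left(-1\right) + 1\right) + 40\right)^{2} = \left(\left(\left(-16\right) \left(-1\right) + 1\right) + 40\right)^{2} = \left(\left(16 + 1\right) + 40\right)^{2} = \left(17 + 40\right)^{2} = 57^{2} = 3249$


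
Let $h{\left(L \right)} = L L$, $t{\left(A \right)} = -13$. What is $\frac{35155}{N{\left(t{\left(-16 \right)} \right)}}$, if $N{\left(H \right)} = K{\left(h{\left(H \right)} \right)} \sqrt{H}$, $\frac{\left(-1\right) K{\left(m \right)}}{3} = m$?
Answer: $\frac{35155 i \sqrt{13}}{6591} \approx 19.231 i$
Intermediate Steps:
$h{\left(L \right)} = L^{2}$
$K{\left(m \right)} = - 3 m$
$N{\left(H \right)} = - 3 H^{\frac{5}{2}}$ ($N{\left(H \right)} = - 3 H^{2} \sqrt{H} = - 3 H^{\frac{5}{2}}$)
$\frac{35155}{N{\left(t{\left(-16 \right)} \right)}} = \frac{35155}{\left(-3\right) \left(-13\right)^{\frac{5}{2}}} = \frac{35155}{\left(-3\right) 169 i \sqrt{13}} = \frac{35155}{\left(-507\right) i \sqrt{13}} = 35155 \frac{i \sqrt{13}}{6591} = \frac{35155 i \sqrt{13}}{6591}$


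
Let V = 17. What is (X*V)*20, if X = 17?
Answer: 5780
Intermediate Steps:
(X*V)*20 = (17*17)*20 = 289*20 = 5780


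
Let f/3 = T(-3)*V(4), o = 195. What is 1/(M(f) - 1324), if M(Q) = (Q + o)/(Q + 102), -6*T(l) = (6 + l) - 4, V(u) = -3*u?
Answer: -32/42305 ≈ -0.00075641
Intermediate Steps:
T(l) = -1/3 - l/6 (T(l) = -((6 + l) - 4)/6 = -(2 + l)/6 = -1/3 - l/6)
f = -6 (f = 3*((-1/3 - 1/6*(-3))*(-3*4)) = 3*((-1/3 + 1/2)*(-12)) = 3*((1/6)*(-12)) = 3*(-2) = -6)
M(Q) = (195 + Q)/(102 + Q) (M(Q) = (Q + 195)/(Q + 102) = (195 + Q)/(102 + Q))
1/(M(f) - 1324) = 1/((195 - 6)/(102 - 6) - 1324) = 1/(189/96 - 1324) = 1/((1/96)*189 - 1324) = 1/(63/32 - 1324) = 1/(-42305/32) = -32/42305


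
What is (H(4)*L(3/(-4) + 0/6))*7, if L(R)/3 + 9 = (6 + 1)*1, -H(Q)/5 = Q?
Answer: 840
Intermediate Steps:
H(Q) = -5*Q
L(R) = -6 (L(R) = -27 + 3*((6 + 1)*1) = -27 + 3*(7*1) = -27 + 3*7 = -27 + 21 = -6)
(H(4)*L(3/(-4) + 0/6))*7 = (-5*4*(-6))*7 = -20*(-6)*7 = 120*7 = 840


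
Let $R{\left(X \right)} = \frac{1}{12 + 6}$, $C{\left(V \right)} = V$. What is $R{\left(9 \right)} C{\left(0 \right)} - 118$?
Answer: $-118$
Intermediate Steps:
$R{\left(X \right)} = \frac{1}{18}$
$R{\left(9 \right)} C{\left(0 \right)} - 118 = \frac{1}{18} \cdot 0 - 118 = 0 - 118 = -118$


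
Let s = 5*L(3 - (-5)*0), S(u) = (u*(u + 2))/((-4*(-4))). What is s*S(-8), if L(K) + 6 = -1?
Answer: -105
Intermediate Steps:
L(K) = -7 (L(K) = -6 - 1 = -7)
S(u) = u*(2 + u)/16 (S(u) = (u*(2 + u))/16 = (u*(2 + u))*(1/16) = u*(2 + u)/16)
s = -35 (s = 5*(-7) = -35)
s*S(-8) = -35*(-8)*(2 - 8)/16 = -35*(-8)*(-6)/16 = -35*3 = -105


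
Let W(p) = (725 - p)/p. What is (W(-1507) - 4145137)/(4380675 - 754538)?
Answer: -6246723691/5464588459 ≈ -1.1431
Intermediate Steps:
W(p) = (725 - p)/p
(W(-1507) - 4145137)/(4380675 - 754538) = ((725 - 1*(-1507))/(-1507) - 4145137)/(4380675 - 754538) = (-(725 + 1507)/1507 - 4145137)/3626137 = (-1/1507*2232 - 4145137)*(1/3626137) = (-2232/1507 - 4145137)*(1/3626137) = -6246723691/1507*1/3626137 = -6246723691/5464588459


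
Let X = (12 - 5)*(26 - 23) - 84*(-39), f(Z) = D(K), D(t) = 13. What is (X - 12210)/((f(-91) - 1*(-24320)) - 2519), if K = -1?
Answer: -8913/21814 ≈ -0.40859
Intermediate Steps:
f(Z) = 13
X = 3297 (X = 7*3 + 3276 = 21 + 3276 = 3297)
(X - 12210)/((f(-91) - 1*(-24320)) - 2519) = (3297 - 12210)/((13 - 1*(-24320)) - 2519) = -8913/((13 + 24320) - 2519) = -8913/(24333 - 2519) = -8913/21814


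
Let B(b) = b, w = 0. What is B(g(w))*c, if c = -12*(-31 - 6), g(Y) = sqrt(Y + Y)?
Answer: 0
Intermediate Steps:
g(Y) = sqrt(2)*sqrt(Y) (g(Y) = sqrt(2*Y) = sqrt(2)*sqrt(Y))
c = 444 (c = -12*(-37) = 444)
B(g(w))*c = (sqrt(2)*sqrt(0))*444 = (sqrt(2)*0)*444 = 0*444 = 0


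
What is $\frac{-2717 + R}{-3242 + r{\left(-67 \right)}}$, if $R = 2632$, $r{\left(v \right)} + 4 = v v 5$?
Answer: $- \frac{85}{19199} \approx -0.0044273$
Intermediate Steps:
$r{\left(v \right)} = -4 + 5 v^{2}$ ($r{\left(v \right)} = -4 + v v 5 = -4 + v^{2} \cdot 5 = -4 + 5 v^{2}$)
$\frac{-2717 + R}{-3242 + r{\left(-67 \right)}} = \frac{-2717 + 2632}{-3242 - \left(4 - 5 \left(-67\right)^{2}\right)} = - \frac{85}{-3242 + \left(-4 + 5 \cdot 4489\right)} = - \frac{85}{-3242 + \left(-4 + 22445\right)} = - \frac{85}{-3242 + 22441} = - \frac{85}{19199}$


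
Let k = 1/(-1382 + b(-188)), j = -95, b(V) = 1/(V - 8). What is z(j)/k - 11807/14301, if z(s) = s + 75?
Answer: 2766885046/100107 ≈ 27639.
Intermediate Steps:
b(V) = 1/(-8 + V)
k = -196/270873 (k = 1/(-1382 + 1/(-8 - 188)) = 1/(-1382 + 1/(-196)) = 1/(-1382 - 1/196) = 1/(-270873/196) = -196/270873 ≈ -0.00072359)
z(s) = 75 + s
z(j)/k - 11807/14301 = (75 - 95)/(-196/270873) - 11807/14301 = -20*(-270873/196) - 11807*1/14301 = 1354365/49 - 11807/14301 = 2766885046/100107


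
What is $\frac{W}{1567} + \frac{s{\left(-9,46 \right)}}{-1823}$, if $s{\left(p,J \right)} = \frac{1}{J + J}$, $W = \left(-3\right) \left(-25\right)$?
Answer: $\frac{12577133}{262810972} \approx 0.047856$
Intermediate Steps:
$W = 75$
$s{\left(p,J \right)} = \frac{1}{2 J}$
$\frac{W}{1567} + \frac{s{\left(-9,46 \right)}}{-1823} = \frac{75}{1567} + \frac{\frac{1}{2} \cdot \frac{1}{46}}{-1823} = 75 \cdot \frac{1}{1567} + \frac{1}{2} \cdot \frac{1}{46} \left(- \frac{1}{1823}\right) = \frac{75}{1567} + \frac{1}{92} \left(- \frac{1}{1823}\right) = \frac{75}{1567} - \frac{1}{167716} = \frac{12577133}{262810972}$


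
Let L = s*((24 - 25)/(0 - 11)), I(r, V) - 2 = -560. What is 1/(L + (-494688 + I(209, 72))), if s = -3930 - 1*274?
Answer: -11/5451910 ≈ -2.0176e-6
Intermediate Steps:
I(r, V) = -558 (I(r, V) = 2 - 560 = -558)
s = -4204 (s = -3930 - 274 = -4204)
L = -4204/11 (L = -4204*(24 - 25)/(0 - 11) = -(-4204)/(-11) = -(-4204)*(-1)/11 = -4204*1/11 = -4204/11 ≈ -382.18)
1/(L + (-494688 + I(209, 72))) = 1/(-4204/11 + (-494688 - 558)) = 1/(-4204/11 - 495246) = 1/(-5451910/11) = -11/5451910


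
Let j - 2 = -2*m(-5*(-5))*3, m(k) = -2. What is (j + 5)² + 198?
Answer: 559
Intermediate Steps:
j = 14 (j = 2 - 2*(-2)*3 = 2 + 4*3 = 2 + 12 = 14)
(j + 5)² + 198 = (14 + 5)² + 198 = 19² + 198 = 361 + 198 = 559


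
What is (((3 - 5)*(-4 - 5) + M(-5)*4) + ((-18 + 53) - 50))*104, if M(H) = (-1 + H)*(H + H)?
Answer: 25272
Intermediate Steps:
M(H) = 2*H*(-1 + H) (M(H) = (-1 + H)*(2*H) = 2*H*(-1 + H))
(((3 - 5)*(-4 - 5) + M(-5)*4) + ((-18 + 53) - 50))*104 = (((3 - 5)*(-4 - 5) + (2*(-5)*(-1 - 5))*4) + ((-18 + 53) - 50))*104 = ((-2*(-9) + (2*(-5)*(-6))*4) + (35 - 50))*104 = ((18 + 60*4) - 15)*104 = ((18 + 240) - 15)*104 = (258 - 15)*104 = 243*104 = 25272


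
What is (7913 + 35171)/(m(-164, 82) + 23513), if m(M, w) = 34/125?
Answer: 5385500/2939159 ≈ 1.8323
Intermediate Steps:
m(M, w) = 34/125 (m(M, w) = 34*(1/125) = 34/125)
(7913 + 35171)/(m(-164, 82) + 23513) = (7913 + 35171)/(34/125 + 23513) = 43084/(2939159/125) = 43084*(125/2939159) = 5385500/2939159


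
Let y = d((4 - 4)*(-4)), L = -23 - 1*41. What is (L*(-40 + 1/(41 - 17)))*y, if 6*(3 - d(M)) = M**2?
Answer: 7672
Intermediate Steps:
L = -64 (L = -23 - 41 = -64)
d(M) = 3 - M**2/6
y = 3 (y = 3 - 16*(4 - 4)**2/6 = 3 - (0*(-4))**2/6 = 3 - 1/6*0**2 = 3 - 1/6*0 = 3 + 0 = 3)
(L*(-40 + 1/(41 - 17)))*y = -64*(-40 + 1/(41 - 17))*3 = -64*(-40 + 1/24)*3 = -64*(-959/24)*3 = (7672/3)*3 = 7672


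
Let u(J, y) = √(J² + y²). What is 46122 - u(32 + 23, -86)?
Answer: 46122 - √10421 ≈ 46020.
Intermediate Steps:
46122 - u(32 + 23, -86) = 46122 - √((32 + 23)² + (-86)²) = 46122 - √(55² + 7396) = 46122 - √(3025 + 7396) = 46122 - √10421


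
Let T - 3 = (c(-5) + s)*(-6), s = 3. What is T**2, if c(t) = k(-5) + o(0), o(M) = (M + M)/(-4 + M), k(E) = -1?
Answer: 81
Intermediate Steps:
o(M) = 2*M/(-4 + M) (o(M) = (2*M)/(-4 + M) = 2*M/(-4 + M))
c(t) = -1 (c(t) = -1 + 2*0/(-4 + 0) = -1 + 2*0/(-4) = -1 + 2*0*(-1/4) = -1 + 0 = -1)
T = -9 (T = 3 + (-1 + 3)*(-6) = 3 + 2*(-6) = 3 - 12 = -9)
T**2 = (-9)**2 = 81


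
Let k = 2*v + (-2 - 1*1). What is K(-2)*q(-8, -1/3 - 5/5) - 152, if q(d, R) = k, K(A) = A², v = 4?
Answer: -132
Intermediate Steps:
k = 5 (k = 2*4 + (-2 - 1*1) = 8 + (-2 - 1) = 8 - 3 = 5)
q(d, R) = 5
K(-2)*q(-8, -1/3 - 5/5) - 152 = (-2)²*5 - 152 = 4*5 - 152 = 20 - 152 = -132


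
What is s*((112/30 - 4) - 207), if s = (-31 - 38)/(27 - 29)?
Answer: -71507/10 ≈ -7150.7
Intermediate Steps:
s = 69/2 (s = -69/(-2) = -69*(-1/2) = 69/2 ≈ 34.500)
s*((112/30 - 4) - 207) = 69*((112/30 - 4) - 207)/2 = 69*((112*(1/30) - 4) - 207)/2 = 69*((56/15 - 4) - 207)/2 = 69*(-4/15 - 207)/2 = (69/2)*(-3109/15) = -71507/10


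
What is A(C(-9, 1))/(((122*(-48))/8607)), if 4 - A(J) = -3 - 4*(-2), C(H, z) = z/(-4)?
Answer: 2869/1952 ≈ 1.4698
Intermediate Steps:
C(H, z) = -z/4 (C(H, z) = z*(-¼) = -z/4)
A(J) = -1 (A(J) = 4 - (-3 - 4*(-2)) = 4 - (-3 + 8) = 4 - 1*5 = 4 - 5 = -1)
A(C(-9, 1))/(((122*(-48))/8607)) = -1/((122*(-48))/8607) = -1/((-5856*1/8607)) = -1/(-1952/2869) = -1*(-2869/1952) = 2869/1952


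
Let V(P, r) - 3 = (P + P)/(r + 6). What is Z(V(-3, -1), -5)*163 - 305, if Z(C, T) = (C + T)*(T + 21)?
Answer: -43253/5 ≈ -8650.6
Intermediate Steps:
V(P, r) = 3 + 2*P/(6 + r) (V(P, r) = 3 + (P + P)/(r + 6) = 3 + (2*P)/(6 + r) = 3 + 2*P/(6 + r))
Z(C, T) = (21 + T)*(C + T) (Z(C, T) = (C + T)*(21 + T) = (21 + T)*(C + T))
Z(V(-3, -1), -5)*163 - 305 = ((-5)² + 21*((18 + 2*(-3) + 3*(-1))/(6 - 1)) + 21*(-5) + ((18 + 2*(-3) + 3*(-1))/(6 - 1))*(-5))*163 - 305 = (25 + 21*((18 - 6 - 3)/5) - 105 + ((18 - 6 - 3)/5)*(-5))*163 - 305 = (25 + 21*((⅕)*9) - 105 + ((⅕)*9)*(-5))*163 - 305 = (25 + 21*(9/5) - 105 + (9/5)*(-5))*163 - 305 = (25 + 189/5 - 105 - 9)*163 - 305 = -256/5*163 - 305 = -41728/5 - 305 = -43253/5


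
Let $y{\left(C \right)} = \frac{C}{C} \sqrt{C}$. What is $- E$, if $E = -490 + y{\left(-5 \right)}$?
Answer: $490 - i \sqrt{5} \approx 490.0 - 2.2361 i$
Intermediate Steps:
$y{\left(C \right)} = \sqrt{C}$ ($y{\left(C \right)} = 1 \sqrt{C} = \sqrt{C}$)
$E = -490 + i \sqrt{5}$ ($E = -490 + \sqrt{-5} = -490 + i \sqrt{5} \approx -490.0 + 2.2361 i$)
$- E = - (-490 + i \sqrt{5}) = 490 - i \sqrt{5}$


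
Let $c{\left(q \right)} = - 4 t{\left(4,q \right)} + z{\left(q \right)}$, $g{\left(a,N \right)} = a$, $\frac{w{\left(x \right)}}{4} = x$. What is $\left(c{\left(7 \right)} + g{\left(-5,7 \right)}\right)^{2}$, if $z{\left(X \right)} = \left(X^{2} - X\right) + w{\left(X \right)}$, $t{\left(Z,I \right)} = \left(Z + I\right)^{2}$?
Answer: $175561$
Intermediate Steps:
$w{\left(x \right)} = 4 x$
$t{\left(Z,I \right)} = \left(I + Z\right)^{2}$
$z{\left(X \right)} = X^{2} + 3 X$ ($z{\left(X \right)} = \left(X^{2} - X\right) + 4 X = X^{2} + 3 X$)
$c{\left(q \right)} = - 4 \left(4 + q\right)^{2} + q \left(3 + q\right)$ ($c{\left(q \right)} = - 4 \left(q + 4\right)^{2} + q \left(3 + q\right) = - 4 \left(4 + q\right)^{2} + q \left(3 + q\right)$)
$\left(c{\left(7 \right)} + g{\left(-5,7 \right)}\right)^{2} = \left(\left(-64 - 203 - 3 \cdot 7^{2}\right) - 5\right)^{2} = \left(\left(-64 - 203 - 147\right) - 5\right)^{2} = \left(-414 - 5\right)^{2} = \left(-419\right)^{2} = 175561$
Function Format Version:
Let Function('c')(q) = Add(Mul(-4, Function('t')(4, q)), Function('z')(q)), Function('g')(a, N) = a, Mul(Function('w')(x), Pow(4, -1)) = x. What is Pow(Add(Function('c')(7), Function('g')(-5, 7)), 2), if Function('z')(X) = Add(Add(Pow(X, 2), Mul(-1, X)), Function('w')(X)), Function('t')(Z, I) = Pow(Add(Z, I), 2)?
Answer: 175561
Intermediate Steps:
Function('w')(x) = Mul(4, x)
Function('t')(Z, I) = Pow(Add(I, Z), 2)
Function('z')(X) = Add(Pow(X, 2), Mul(3, X)) (Function('z')(X) = Add(Add(Pow(X, 2), Mul(-1, X)), Mul(4, X)) = Add(Pow(X, 2), Mul(3, X)))
Function('c')(q) = Add(Mul(-4, Pow(Add(4, q), 2)), Mul(q, Add(3, q))) (Function('c')(q) = Add(Mul(-4, Pow(Add(q, 4), 2)), Mul(q, Add(3, q))) = Add(Mul(-4, Pow(Add(4, q), 2)), Mul(q, Add(3, q))))
Pow(Add(Function('c')(7), Function('g')(-5, 7)), 2) = Pow(Add(Add(-64, Mul(-29, 7), Mul(-3, Pow(7, 2))), -5), 2) = Pow(Add(Add(-64, -203, Mul(-3, 49)), -5), 2) = Pow(Add(Add(-64, -203, -147), -5), 2) = Pow(Add(-414, -5), 2) = Pow(-419, 2) = 175561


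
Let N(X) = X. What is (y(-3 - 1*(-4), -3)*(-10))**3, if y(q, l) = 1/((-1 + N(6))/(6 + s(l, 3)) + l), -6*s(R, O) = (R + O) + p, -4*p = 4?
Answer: 50653000/531441 ≈ 95.313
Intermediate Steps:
p = -1 (p = -1/4*4 = -1)
s(R, O) = 1/6 - O/6 - R/6 (s(R, O) = -((R + O) - 1)/6 = -((O + R) - 1)/6 = -(-1 + O + R)/6 = 1/6 - O/6 - R/6)
y(q, l) = 1/(l + 5/(17/3 - l/6)) (y(q, l) = 1/((-1 + 6)/(6 + (1/6 - 1/6*3 - l/6)) + l) = 1/(5/(6 + (1/6 - 1/2 - l/6)) + l) = 1/(5/(6 + (-1/3 - l/6)) + l) = 1/(5/(17/3 - l/6) + l) = 1/(l + 5/(17/3 - l/6)))
(y(-3 - 1*(-4), -3)*(-10))**3 = (((-34 - 3)/(-30 + (-3)**2 - 34*(-3)))*(-10))**3 = ((-37/(-30 + 9 + 102))*(-10))**3 = ((-37/81)*(-10))**3 = (((1/81)*(-37))*(-10))**3 = (-37/81*(-10))**3 = (370/81)**3 = 50653000/531441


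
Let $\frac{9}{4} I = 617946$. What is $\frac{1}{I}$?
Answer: $\frac{3}{823928} \approx 3.6411 \cdot 10^{-6}$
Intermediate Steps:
$I = \frac{823928}{3}$ ($I = \frac{4}{9} \cdot 617946 = \frac{823928}{3} \approx 2.7464 \cdot 10^{5}$)
$\frac{1}{I} = \frac{1}{\frac{823928}{3}} = \frac{3}{823928}$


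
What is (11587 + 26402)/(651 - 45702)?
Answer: -12663/15017 ≈ -0.84324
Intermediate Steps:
(11587 + 26402)/(651 - 45702) = 37989/(-45051) = 37989*(-1/45051) = -12663/15017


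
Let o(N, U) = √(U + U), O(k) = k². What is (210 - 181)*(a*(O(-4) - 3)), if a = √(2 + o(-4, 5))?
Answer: 377*√(2 + √10) ≈ 856.57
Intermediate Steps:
o(N, U) = √2*√U (o(N, U) = √(2*U) = √2*√U)
a = √(2 + √10) (a = √(2 + √2*√5) = √(2 + √10) ≈ 2.2721)
(210 - 181)*(a*(O(-4) - 3)) = (210 - 181)*(√(2 + √10)*((-4)² - 3)) = 29*(√(2 + √10)*(16 - 3)) = 29*(√(2 + √10)*13) = 29*(13*√(2 + √10)) = 377*√(2 + √10)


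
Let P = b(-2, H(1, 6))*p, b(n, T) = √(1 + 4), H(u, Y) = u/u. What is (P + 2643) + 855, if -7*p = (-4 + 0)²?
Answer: 3498 - 16*√5/7 ≈ 3492.9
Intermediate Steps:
H(u, Y) = 1
b(n, T) = √5
p = -16/7 (p = -(-4 + 0)²/7 = -⅐*(-4)² = -⅐*16 = -16/7 ≈ -2.2857)
P = -16*√5/7 (P = √5*(-16/7) = -16*√5/7 ≈ -5.1110)
(P + 2643) + 855 = (-16*√5/7 + 2643) + 855 = (2643 - 16*√5/7) + 855 = 3498 - 16*√5/7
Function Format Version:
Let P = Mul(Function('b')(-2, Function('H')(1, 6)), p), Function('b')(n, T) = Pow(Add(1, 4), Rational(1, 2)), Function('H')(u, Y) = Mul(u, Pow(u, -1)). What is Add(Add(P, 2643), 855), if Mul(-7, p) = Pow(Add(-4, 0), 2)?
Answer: Add(3498, Mul(Rational(-16, 7), Pow(5, Rational(1, 2)))) ≈ 3492.9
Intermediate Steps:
Function('H')(u, Y) = 1
Function('b')(n, T) = Pow(5, Rational(1, 2))
p = Rational(-16, 7) (p = Mul(Rational(-1, 7), Pow(Add(-4, 0), 2)) = Mul(Rational(-1, 7), Pow(-4, 2)) = Mul(Rational(-1, 7), 16) = Rational(-16, 7) ≈ -2.2857)
P = Mul(Rational(-16, 7), Pow(5, Rational(1, 2))) (P = Mul(Pow(5, Rational(1, 2)), Rational(-16, 7)) = Mul(Rational(-16, 7), Pow(5, Rational(1, 2))) ≈ -5.1110)
Add(Add(P, 2643), 855) = Add(Add(Mul(Rational(-16, 7), Pow(5, Rational(1, 2))), 2643), 855) = Add(Add(2643, Mul(Rational(-16, 7), Pow(5, Rational(1, 2)))), 855) = Add(3498, Mul(Rational(-16, 7), Pow(5, Rational(1, 2))))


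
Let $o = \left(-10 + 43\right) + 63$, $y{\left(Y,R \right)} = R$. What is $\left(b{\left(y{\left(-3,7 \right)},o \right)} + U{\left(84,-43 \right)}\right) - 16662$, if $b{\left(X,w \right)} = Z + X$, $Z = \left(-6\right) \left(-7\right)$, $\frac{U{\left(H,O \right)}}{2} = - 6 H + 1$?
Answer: $-17619$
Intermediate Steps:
$U{\left(H,O \right)} = 2 - 12 H$ ($U{\left(H,O \right)} = 2 \left(- 6 H + 1\right) = 2 \left(1 - 6 H\right) = 2 - 12 H$)
$Z = 42$
$o = 96$ ($o = 33 + 63 = 96$)
$b{\left(X,w \right)} = 42 + X$
$\left(b{\left(y{\left(-3,7 \right)},o \right)} + U{\left(84,-43 \right)}\right) - 16662 = \left(\left(42 + 7\right) + \left(2 - 1008\right)\right) - 16662 = \left(49 + \left(2 - 1008\right)\right) - 16662 = \left(49 - 1006\right) - 16662 = -957 - 16662 = -17619$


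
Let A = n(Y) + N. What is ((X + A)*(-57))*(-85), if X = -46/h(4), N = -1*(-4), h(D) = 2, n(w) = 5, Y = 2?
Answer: -67830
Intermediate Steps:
N = 4
A = 9 (A = 5 + 4 = 9)
X = -23 (X = -46/2 = -46*1/2 = -23)
((X + A)*(-57))*(-85) = ((-23 + 9)*(-57))*(-85) = -14*(-57)*(-85) = 798*(-85) = -67830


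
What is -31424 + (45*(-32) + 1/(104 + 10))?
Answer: -3746495/114 ≈ -32864.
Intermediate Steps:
-31424 + (45*(-32) + 1/(104 + 10)) = -31424 + (-1440 + 1/114) = -31424 - 164159/114 = -3746495/114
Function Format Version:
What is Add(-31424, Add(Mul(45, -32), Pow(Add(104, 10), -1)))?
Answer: Rational(-3746495, 114) ≈ -32864.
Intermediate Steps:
Add(-31424, Add(Mul(45, -32), Pow(Add(104, 10), -1))) = Add(-31424, Add(-1440, Pow(114, -1))) = Add(-31424, Add(-1440, Rational(1, 114))) = Add(-31424, Rational(-164159, 114)) = Rational(-3746495, 114)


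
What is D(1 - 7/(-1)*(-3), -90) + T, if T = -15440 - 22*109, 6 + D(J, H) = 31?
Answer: -17813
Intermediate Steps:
D(J, H) = 25 (D(J, H) = -6 + 31 = 25)
T = -17838 (T = -15440 - 2398 = -17838)
D(1 - 7/(-1)*(-3), -90) + T = 25 - 17838 = -17813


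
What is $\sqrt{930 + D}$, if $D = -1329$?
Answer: $i \sqrt{399} \approx 19.975 i$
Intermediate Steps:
$\sqrt{930 + D} = \sqrt{930 - 1329} = \sqrt{-399} = i \sqrt{399}$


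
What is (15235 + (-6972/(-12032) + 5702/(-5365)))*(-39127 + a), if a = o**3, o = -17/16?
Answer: -7880541221349536559/13220184064 ≈ -5.9610e+8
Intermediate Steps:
o = -17/16 (o = -17*1/16 = -17/16 ≈ -1.0625)
a = -4913/4096 (a = (-17/16)**3 = -4913/4096 ≈ -1.1995)
(15235 + (-6972/(-12032) + 5702/(-5365)))*(-39127 + a) = (15235 + (-6972/(-12032) + 5702/(-5365)))*(-39127 - 4913/4096) = (15235 + (-6972*(-1/12032) + 5702*(-1/5365)))*(-160269105/4096) = (15235 + (1743/3008 - 5702/5365))*(-160269105/4096) = (15235 - 7800421/16137920)*(-160269105/4096) = (245853410779/16137920)*(-160269105/4096) = -7880541221349536559/13220184064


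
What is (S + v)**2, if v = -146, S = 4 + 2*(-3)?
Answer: 21904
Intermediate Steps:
S = -2 (S = 4 - 6 = -2)
(S + v)**2 = (-2 - 146)**2 = (-148)**2 = 21904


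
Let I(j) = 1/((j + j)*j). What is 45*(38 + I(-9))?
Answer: 30785/18 ≈ 1710.3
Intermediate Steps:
I(j) = 1/(2*j²) (I(j) = 1/(((2*j))*j) = (1/(2*j))/j = 1/(2*j²))
45*(38 + I(-9)) = 45*(38 + (½)/(-9)²) = 45*(38 + (½)*(1/81)) = 45*(38 + 1/162) = 45*(6157/162) = 30785/18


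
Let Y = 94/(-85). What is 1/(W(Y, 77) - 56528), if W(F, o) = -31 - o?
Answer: -1/56636 ≈ -1.7657e-5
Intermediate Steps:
Y = -94/85 (Y = 94*(-1/85) = -94/85 ≈ -1.1059)
1/(W(Y, 77) - 56528) = 1/((-31 - 1*77) - 56528) = 1/((-31 - 77) - 56528) = 1/(-108 - 56528) = 1/(-56636) = -1/56636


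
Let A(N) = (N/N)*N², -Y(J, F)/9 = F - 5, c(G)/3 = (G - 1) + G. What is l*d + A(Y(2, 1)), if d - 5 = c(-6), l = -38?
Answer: 2588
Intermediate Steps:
c(G) = -3 + 6*G (c(G) = 3*((G - 1) + G) = 3*((-1 + G) + G) = 3*(-1 + 2*G) = -3 + 6*G)
Y(J, F) = 45 - 9*F (Y(J, F) = -9*(F - 5) = -9*(-5 + F) = 45 - 9*F)
A(N) = N² (A(N) = 1*N² = N²)
d = -34 (d = 5 + (-3 + 6*(-6)) = 5 + (-3 - 36) = 5 - 39 = -34)
l*d + A(Y(2, 1)) = -38*(-34) + (45 - 9*1)² = 1292 + (45 - 9)² = 1292 + 36² = 1292 + 1296 = 2588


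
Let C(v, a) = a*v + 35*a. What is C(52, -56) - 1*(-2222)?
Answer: -2650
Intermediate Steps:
C(v, a) = 35*a + a*v
C(52, -56) - 1*(-2222) = -56*(35 + 52) - 1*(-2222) = -56*87 + 2222 = -4872 + 2222 = -2650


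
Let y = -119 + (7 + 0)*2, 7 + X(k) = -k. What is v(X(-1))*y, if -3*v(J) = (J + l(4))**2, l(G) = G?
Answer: 140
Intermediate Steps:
X(k) = -7 - k
v(J) = -(4 + J)**2/3 (v(J) = -(J + 4)**2/3 = -(4 + J)**2/3)
y = -105 (y = -119 + 7*2 = -119 + 14 = -105)
v(X(-1))*y = -(4 + (-7 - 1*(-1)))**2/3*(-105) = -(4 + (-7 + 1))**2/3*(-105) = -(4 - 6)**2/3*(-105) = -1/3*(-2)**2*(-105) = -1/3*4*(-105) = -4/3*(-105) = 140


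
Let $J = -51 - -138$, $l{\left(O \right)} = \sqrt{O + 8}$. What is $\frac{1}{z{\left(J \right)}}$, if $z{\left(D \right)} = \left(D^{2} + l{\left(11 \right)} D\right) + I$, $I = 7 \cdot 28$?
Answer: $\frac{7765}{60151414} - \frac{87 \sqrt{19}}{60151414} \approx 0.00012279$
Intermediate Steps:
$l{\left(O \right)} = \sqrt{8 + O}$
$J = 87$ ($J = -51 + 138 = 87$)
$I = 196$
$z{\left(D \right)} = 196 + D^{2} + D \sqrt{19}$ ($z{\left(D \right)} = \left(D^{2} + \sqrt{8 + 11} D\right) + 196 = \left(D^{2} + \sqrt{19} D\right) + 196 = \left(D^{2} + D \sqrt{19}\right) + 196 = 196 + D^{2} + D \sqrt{19}$)
$\frac{1}{z{\left(J \right)}} = \frac{1}{196 + 87^{2} + 87 \sqrt{19}} = \frac{1}{196 + 7569 + 87 \sqrt{19}} = \frac{1}{7765 + 87 \sqrt{19}}$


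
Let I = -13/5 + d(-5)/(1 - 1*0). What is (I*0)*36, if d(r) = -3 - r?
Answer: 0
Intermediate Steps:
I = -⅗ (I = -13/5 + (-3 - 1*(-5))/(1 - 1*0) = -13*⅕ + (-3 + 5)/(1 + 0) = -13/5 + 2/1 = -13/5 + 2*1 = -13/5 + 2 = -⅗ ≈ -0.60000)
(I*0)*36 = -⅗*0*36 = 0*36 = 0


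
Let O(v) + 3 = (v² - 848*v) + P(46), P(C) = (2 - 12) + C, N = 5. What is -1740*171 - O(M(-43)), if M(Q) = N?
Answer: -293358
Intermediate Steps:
P(C) = -10 + C
M(Q) = 5
O(v) = 33 + v² - 848*v (O(v) = -3 + ((v² - 848*v) + (-10 + 46)) = -3 + ((v² - 848*v) + 36) = -3 + (36 + v² - 848*v) = 33 + v² - 848*v)
-1740*171 - O(M(-43)) = -1740*171 - (33 + 5² - 848*5) = -297540 - (33 + 25 - 4240) = -297540 - 1*(-4182) = -297540 + 4182 = -293358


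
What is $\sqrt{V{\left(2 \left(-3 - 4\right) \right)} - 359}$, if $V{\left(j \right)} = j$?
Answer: $i \sqrt{373} \approx 19.313 i$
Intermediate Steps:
$\sqrt{V{\left(2 \left(-3 - 4\right) \right)} - 359} = \sqrt{2 \left(-3 - 4\right) - 359} = \sqrt{2 \left(-7\right) - 359} = \sqrt{-14 - 359} = \sqrt{-373} = i \sqrt{373}$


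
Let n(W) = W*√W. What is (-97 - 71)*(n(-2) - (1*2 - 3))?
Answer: -168 + 336*I*√2 ≈ -168.0 + 475.18*I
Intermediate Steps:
n(W) = W^(3/2)
(-97 - 71)*(n(-2) - (1*2 - 3)) = (-97 - 71)*((-2)^(3/2) - (1*2 - 3)) = -168*(-2*I*√2 - (2 - 3)) = -168*(-2*I*√2 - 1*(-1)) = -168*(-2*I*√2 + 1) = -168*(1 - 2*I*√2) = -168 + 336*I*√2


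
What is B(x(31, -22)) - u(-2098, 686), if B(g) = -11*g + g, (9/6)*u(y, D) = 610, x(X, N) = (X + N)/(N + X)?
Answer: -1250/3 ≈ -416.67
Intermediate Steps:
x(X, N) = 1 (x(X, N) = (N + X)/(N + X) = 1)
u(y, D) = 1220/3 (u(y, D) = (⅔)*610 = 1220/3)
B(g) = -10*g
B(x(31, -22)) - u(-2098, 686) = -10*1 - 1*1220/3 = -10 - 1220/3 = -1250/3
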